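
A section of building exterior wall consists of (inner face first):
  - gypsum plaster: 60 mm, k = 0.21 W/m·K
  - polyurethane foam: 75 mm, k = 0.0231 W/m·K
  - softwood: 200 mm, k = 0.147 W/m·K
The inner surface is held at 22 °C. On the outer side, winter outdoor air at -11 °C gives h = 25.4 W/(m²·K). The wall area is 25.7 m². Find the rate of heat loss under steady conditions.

Series thermal resistances:
R_gypsum plaster = L/(kA) = 0.06/(0.21×25.7) = 0.01112 K/W
R_polyurethane foam = L/(kA) = 0.075/(0.0231×25.7) = 0.1263 K/W
R_softwood = L/(kA) = 0.2/(0.147×25.7) = 0.05294 K/W
R_outer film = 1/(h_o·A) = 1/(25.4×25.7) = 0.001532 K/W
R_total = 0.1919 K/W
Q = ΔT / R_total = 33 / 0.1919

Q ≈ 172 W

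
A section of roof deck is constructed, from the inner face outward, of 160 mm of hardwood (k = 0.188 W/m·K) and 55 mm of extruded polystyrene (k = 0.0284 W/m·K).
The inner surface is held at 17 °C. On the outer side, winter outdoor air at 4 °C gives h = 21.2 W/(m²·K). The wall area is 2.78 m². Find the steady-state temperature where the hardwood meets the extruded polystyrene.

Using the resistance-network approach (series):
R_hardwood = L/(kA) = 0.16/(0.188×2.78) = 0.3061 K/W
R_extruded polystyrene = L/(kA) = 0.055/(0.0284×2.78) = 0.6966 K/W
R_outer film = 1/(h_o·A) = 1/(21.2×2.78) = 0.01697 K/W
R_total = 1.02 K/W;  Q = ΔT/R_total = 13/1.02 = 12.75 W
T_interface = T_inner − Q·ΣR(inner→interface) = 17 − 12.7×0.3061

T ≈ 13.1 °C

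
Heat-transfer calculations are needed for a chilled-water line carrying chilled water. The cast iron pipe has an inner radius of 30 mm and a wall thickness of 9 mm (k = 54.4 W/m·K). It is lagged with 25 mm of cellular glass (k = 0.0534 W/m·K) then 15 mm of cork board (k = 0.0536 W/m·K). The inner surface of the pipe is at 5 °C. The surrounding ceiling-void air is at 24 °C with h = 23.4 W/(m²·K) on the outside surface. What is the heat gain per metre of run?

q′ ≈ 8.68 W/m

For a radial system each layer contributes R = ln(r_out/r_in)/(2πkL); films add R = 1/(hA).
R_cast iron pipe wall = ln(39/30)/(2π×54.4×1) = 7.676×10^-4 K/W
R_cellular glass = ln(64/39)/(2π×0.0534×1) = 1.476 K/W
R_cork board = ln(79/64)/(2π×0.0536×1) = 0.6252 K/W
R_outer film = 1/(h_o·2πr_oL) = 1/(23.4×2π×0.079×1) = 0.08609 K/W
R_total = 2.188 K/W
Q = ΔT/R_total = 19/2.188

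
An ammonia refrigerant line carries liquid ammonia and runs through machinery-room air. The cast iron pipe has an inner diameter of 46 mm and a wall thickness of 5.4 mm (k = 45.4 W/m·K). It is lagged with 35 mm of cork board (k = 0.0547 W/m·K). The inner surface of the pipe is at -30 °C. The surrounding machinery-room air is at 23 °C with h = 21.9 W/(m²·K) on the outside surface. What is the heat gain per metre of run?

q′ ≈ 21.6 W/m

Cylindrical conduction, so R = ln(r₂/r₁)/(2πkL) per layer, in series:
R_cast iron pipe wall = ln(28.4/23)/(2π×45.4×1) = 7.393×10^-4 K/W
R_cork board = ln(63.4/28.4)/(2π×0.0547×1) = 2.337 K/W
R_outer film = 1/(h_o·2πr_oL) = 1/(21.9×2π×0.0634×1) = 0.1146 K/W
R_total = 2.452 K/W
Q = ΔT/R_total = 53/2.452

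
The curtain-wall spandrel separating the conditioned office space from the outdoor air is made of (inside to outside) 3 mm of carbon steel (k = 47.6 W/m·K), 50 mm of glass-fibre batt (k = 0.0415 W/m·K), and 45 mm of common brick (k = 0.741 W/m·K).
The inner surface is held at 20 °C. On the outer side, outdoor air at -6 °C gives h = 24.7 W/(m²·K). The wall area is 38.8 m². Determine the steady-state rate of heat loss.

Thermal resistances in series:
R_carbon steel = L/(kA) = 0.003/(47.6×38.8) = 1.624×10^-6 K/W
R_glass-fibre batt = L/(kA) = 0.05/(0.0415×38.8) = 0.03105 K/W
R_common brick = L/(kA) = 0.045/(0.741×38.8) = 0.001565 K/W
R_outer film = 1/(h_o·A) = 1/(24.7×38.8) = 0.001043 K/W
R_total = 0.03366 K/W
Q = ΔT / R_total = 26 / 0.03366

Q ≈ 772 W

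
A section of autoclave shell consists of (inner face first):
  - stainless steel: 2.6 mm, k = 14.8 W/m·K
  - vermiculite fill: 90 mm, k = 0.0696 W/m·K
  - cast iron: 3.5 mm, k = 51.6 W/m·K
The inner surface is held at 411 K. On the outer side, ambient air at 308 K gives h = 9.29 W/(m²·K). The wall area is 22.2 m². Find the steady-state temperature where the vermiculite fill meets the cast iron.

Using the resistance-network approach (series):
R_stainless steel = L/(kA) = 0.0026/(14.8×22.2) = 7.913×10^-6 K/W
R_vermiculite fill = L/(kA) = 0.09/(0.0696×22.2) = 0.05825 K/W
R_cast iron = L/(kA) = 0.0035/(51.6×22.2) = 3.055×10^-6 K/W
R_outer film = 1/(h_o·A) = 1/(9.29×22.2) = 0.004849 K/W
R_total = 0.06311 K/W;  Q = ΔT/R_total = 103/0.06311 = 1632 W
T_interface = T_inner − Q·ΣR(inner→interface) = 411 − 1630×0.05826

T ≈ 316 K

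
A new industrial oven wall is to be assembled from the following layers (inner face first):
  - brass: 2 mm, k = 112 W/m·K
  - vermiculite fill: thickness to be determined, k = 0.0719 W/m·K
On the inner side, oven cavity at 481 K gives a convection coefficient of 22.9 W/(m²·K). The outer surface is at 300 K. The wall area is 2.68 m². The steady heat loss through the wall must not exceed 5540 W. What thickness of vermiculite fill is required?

L ≈ 3.15 mm

Using the resistance-network approach (series):
R_inner film = 1/(h_i·A) = 1/(22.9×2.68) = 0.01629 K/W
R_brass = L/(kA) = 0.002/(112×2.68) = 6.663×10^-6 K/W
Sum of the known resistances R_other = 0.0163 K/W
Required total resistance R_tot = ΔT/Q_allow = 181/5540 = 0.03267 K/W
R_vermiculite fill = R_tot − R_other = 0.01637 K/W
L = R·k·A = 0.01637×0.0719×2.68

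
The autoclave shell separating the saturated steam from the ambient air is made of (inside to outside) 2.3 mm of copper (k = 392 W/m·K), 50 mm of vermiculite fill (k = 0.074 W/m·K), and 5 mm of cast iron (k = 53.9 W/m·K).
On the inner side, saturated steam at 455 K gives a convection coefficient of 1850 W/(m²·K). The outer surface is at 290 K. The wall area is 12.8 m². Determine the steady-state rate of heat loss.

Q ≈ 3120 W

Using the resistance-network approach (series):
R_inner film = 1/(h_i·A) = 1/(1850×12.8) = 4.223×10^-5 K/W
R_copper = L/(kA) = 0.0023/(392×12.8) = 4.584×10^-7 K/W
R_vermiculite fill = L/(kA) = 0.05/(0.074×12.8) = 0.05279 K/W
R_cast iron = L/(kA) = 0.005/(53.9×12.8) = 7.247×10^-6 K/W
R_total = 0.05284 K/W
Q = ΔT / R_total = 165 / 0.05284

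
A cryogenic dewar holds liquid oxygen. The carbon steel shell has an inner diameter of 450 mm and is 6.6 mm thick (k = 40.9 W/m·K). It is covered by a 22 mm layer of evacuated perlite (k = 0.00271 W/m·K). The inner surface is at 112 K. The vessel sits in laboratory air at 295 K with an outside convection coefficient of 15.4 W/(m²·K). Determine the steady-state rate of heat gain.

Each spherical layer contributes R = (1/r_i − 1/r_o)/(4πk):
R_carbon steel shell = (1/0.225 − 1/0.2316)/(4π×40.9) = 2.464×10^-4 K/W
R_evacuated perlite = (1/0.2316 − 1/0.2536)/(4π×0.00271) = 11 K/W
R_outer film = 1/(h·4πr_o²) = 1/(15.4×4π×0.2536²) = 0.08035 K/W
R_total = 11.08 K/W
Q = ΔT/R_total = 183/11.08

Q ≈ 16.5 W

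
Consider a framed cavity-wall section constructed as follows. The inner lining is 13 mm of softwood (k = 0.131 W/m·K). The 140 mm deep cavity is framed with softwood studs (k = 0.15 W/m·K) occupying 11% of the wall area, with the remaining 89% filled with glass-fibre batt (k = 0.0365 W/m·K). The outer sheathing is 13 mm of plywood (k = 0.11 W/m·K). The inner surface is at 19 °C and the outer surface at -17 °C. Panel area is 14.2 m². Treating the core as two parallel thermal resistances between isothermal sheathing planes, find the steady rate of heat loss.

Q ≈ 166 W

Sheathing layers in series; stud and cavity paths in parallel between them.
R_inner = 0.013/(0.131×14.2) = 0.006988 K/W
R_stud  = 0.14/(0.15×0.11×14.2) = 0.5975 K/W
R_cav   = 0.14/(0.0365×0.89×14.2) = 0.3035 K/W
1/R_core = 1/R_stud + 1/R_cav → R_core = 0.2013 K/W
R_outer = 0.013/(0.11×14.2) = 0.008323 K/W
R_total = 0.2166 K/W
Q = ΔT/R_total = 36/0.2166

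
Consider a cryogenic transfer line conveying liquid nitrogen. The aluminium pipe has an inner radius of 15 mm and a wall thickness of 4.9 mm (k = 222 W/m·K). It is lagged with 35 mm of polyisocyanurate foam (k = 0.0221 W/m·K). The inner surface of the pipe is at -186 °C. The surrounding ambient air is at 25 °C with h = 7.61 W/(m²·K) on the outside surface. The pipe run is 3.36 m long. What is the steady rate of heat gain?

Cylindrical conduction, so R = ln(r₂/r₁)/(2πkL) per layer, in series:
R_aluminium pipe wall = ln(19.9/15)/(2π×222×3.36) = 6.031×10^-5 K/W
R_polyisocyanurate foam = ln(54.9/19.9)/(2π×0.0221×3.36) = 2.175 K/W
R_outer film = 1/(h_o·2πr_oL) = 1/(7.61×2π×0.0549×3.36) = 0.1134 K/W
R_total = 2.288 K/W
Q = ΔT/R_total = 211/2.288

Q ≈ 92.2 W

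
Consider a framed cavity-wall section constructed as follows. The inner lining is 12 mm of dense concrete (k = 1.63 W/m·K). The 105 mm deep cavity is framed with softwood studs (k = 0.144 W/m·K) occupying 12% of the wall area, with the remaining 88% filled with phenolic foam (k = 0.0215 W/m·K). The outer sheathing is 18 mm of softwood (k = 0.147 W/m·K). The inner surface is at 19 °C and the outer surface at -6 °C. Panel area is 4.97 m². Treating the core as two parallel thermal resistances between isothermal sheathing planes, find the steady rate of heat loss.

Q ≈ 41 W

Sheathing layers in series; stud and cavity paths in parallel between them.
R_inner = 0.012/(1.63×4.97) = 0.001481 K/W
R_stud  = 0.105/(0.144×0.12×4.97) = 1.223 K/W
R_cav   = 0.105/(0.0215×0.88×4.97) = 1.117 K/W
1/R_core = 1/R_stud + 1/R_cav → R_core = 0.5836 K/W
R_outer = 0.018/(0.147×4.97) = 0.02464 K/W
R_total = 0.6097 K/W
Q = ΔT/R_total = 25/0.6097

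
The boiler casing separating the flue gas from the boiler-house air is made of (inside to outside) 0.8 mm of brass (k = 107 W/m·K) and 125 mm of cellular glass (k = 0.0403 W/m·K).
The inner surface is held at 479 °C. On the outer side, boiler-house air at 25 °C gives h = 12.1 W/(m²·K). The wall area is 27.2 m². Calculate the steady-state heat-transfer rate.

Thermal resistances in series:
R_brass = L/(kA) = 0.0008/(107×27.2) = 2.749×10^-7 K/W
R_cellular glass = L/(kA) = 0.125/(0.0403×27.2) = 0.114 K/W
R_outer film = 1/(h_o·A) = 1/(12.1×27.2) = 0.003038 K/W
R_total = 0.1171 K/W
Q = ΔT / R_total = 454 / 0.1171

Q ≈ 3880 W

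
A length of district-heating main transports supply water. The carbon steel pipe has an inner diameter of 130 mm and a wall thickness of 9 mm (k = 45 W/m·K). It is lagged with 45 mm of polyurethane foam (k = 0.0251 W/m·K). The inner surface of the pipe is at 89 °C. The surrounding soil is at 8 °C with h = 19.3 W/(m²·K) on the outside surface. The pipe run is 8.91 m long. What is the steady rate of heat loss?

Cylindrical conduction, so R = ln(r₂/r₁)/(2πkL) per layer, in series:
R_carbon steel pipe wall = ln(74/65)/(2π×45×8.91) = 5.147×10^-5 K/W
R_polyurethane foam = ln(119/74)/(2π×0.0251×8.91) = 0.3381 K/W
R_outer film = 1/(h_o·2πr_oL) = 1/(19.3×2π×0.119×8.91) = 0.007777 K/W
R_total = 0.3459 K/W
Q = ΔT/R_total = 81/0.3459

Q ≈ 234 W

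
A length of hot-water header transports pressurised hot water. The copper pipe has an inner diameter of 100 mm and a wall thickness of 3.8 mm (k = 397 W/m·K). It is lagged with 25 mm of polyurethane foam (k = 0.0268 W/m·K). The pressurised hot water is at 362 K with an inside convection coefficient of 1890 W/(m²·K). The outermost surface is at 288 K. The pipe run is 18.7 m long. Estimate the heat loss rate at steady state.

Q ≈ 610 W

For a radial system each layer contributes R = ln(r_out/r_in)/(2πkL); films add R = 1/(hA).
R_inner film = 1/(h_i·2πr₁L) = 1/(1890×2π×0.05×18.7) = 9.006×10^-5 K/W
R_copper pipe wall = ln(53.8/50)/(2π×397×18.7) = 1.57×10^-6 K/W
R_polyurethane foam = ln(78.8/53.8)/(2π×0.0268×18.7) = 0.1212 K/W
R_total = 0.1213 K/W
Q = ΔT/R_total = 74/0.1213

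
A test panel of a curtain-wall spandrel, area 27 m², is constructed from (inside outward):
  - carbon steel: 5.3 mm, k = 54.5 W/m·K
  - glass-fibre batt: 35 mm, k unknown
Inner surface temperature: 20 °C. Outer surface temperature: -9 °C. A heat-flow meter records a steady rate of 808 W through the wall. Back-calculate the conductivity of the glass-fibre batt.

Series thermal resistances:
R_carbon steel = L/(kA) = 0.0053/(54.5×27) = 3.602×10^-6 K/W
Sum of known resistances R_other = 3.602×10^-6 K/W
Total R = ΔT/Q = 29/808 = 0.03589 K/W
R_glass-fibre batt = R_total − R_other = 0.03589 K/W
k = L/(R·A) = 0.035/(0.03589×27)

k ≈ 0.0361 W/(m·K)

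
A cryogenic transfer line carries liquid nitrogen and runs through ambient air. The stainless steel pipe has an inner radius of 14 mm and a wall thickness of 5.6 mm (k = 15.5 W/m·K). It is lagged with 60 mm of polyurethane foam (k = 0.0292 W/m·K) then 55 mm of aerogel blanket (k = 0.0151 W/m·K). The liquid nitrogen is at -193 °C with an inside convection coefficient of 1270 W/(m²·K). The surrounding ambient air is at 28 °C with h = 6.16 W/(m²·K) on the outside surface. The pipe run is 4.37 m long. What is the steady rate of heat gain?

Q ≈ 72.2 W

For a radial system each layer contributes R = ln(r_out/r_in)/(2πkL); films add R = 1/(hA).
R_inner film = 1/(h_i·2πr₁L) = 1/(1270×2π×0.014×4.37) = 0.002048 K/W
R_stainless steel pipe wall = ln(19.6/14)/(2π×15.5×4.37) = 7.906×10^-4 K/W
R_polyurethane foam = ln(79.6/19.6)/(2π×0.0292×4.37) = 1.748 K/W
R_aerogel blanket = ln(134.6/79.6)/(2π×0.0151×4.37) = 1.267 K/W
R_outer film = 1/(h_o·2πr_oL) = 1/(6.16×2π×0.1346×4.37) = 0.04393 K/W
R_total = 3.062 K/W
Q = ΔT/R_total = 221/3.062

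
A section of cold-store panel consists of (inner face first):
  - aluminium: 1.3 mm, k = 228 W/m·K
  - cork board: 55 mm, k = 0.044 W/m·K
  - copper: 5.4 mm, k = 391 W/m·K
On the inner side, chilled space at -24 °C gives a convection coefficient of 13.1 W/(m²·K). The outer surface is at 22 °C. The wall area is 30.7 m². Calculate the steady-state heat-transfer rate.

Q ≈ 1060 W

Treating each layer as a thermal resistance in series:
R_inner film = 1/(h_i·A) = 1/(13.1×30.7) = 0.002487 K/W
R_aluminium = L/(kA) = 0.0013/(228×30.7) = 1.857×10^-7 K/W
R_cork board = L/(kA) = 0.055/(0.044×30.7) = 0.04072 K/W
R_copper = L/(kA) = 0.0054/(391×30.7) = 4.499×10^-7 K/W
R_total = 0.0432 K/W
Q = ΔT / R_total = 46 / 0.0432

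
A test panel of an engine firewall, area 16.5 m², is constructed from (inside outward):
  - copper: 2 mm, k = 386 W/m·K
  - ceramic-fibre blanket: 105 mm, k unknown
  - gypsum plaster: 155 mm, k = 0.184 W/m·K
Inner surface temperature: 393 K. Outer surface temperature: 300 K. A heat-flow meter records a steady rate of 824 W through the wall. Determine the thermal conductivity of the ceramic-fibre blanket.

k ≈ 0.103 W/(m·K)

Treating each layer as a thermal resistance in series:
R_copper = L/(kA) = 0.002/(386×16.5) = 3.14×10^-7 K/W
R_gypsum plaster = L/(kA) = 0.155/(0.184×16.5) = 0.05105 K/W
Sum of known resistances R_other = 0.05105 K/W
Total R = ΔT/Q = 93/824 = 0.1129 K/W
R_ceramic-fibre blanket = R_total − R_other = 0.06181 K/W
k = L/(R·A) = 0.105/(0.06181×16.5)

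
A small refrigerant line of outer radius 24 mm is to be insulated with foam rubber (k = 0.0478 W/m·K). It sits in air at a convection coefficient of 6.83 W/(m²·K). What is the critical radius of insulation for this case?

For a cylinder r_cr = k/h = 0.0478/6.83
r_cr = 7 mm; since the bare radius (24 mm) is above r_cr, any added insulation will reduce heat loss.

r_cr ≈ 7 mm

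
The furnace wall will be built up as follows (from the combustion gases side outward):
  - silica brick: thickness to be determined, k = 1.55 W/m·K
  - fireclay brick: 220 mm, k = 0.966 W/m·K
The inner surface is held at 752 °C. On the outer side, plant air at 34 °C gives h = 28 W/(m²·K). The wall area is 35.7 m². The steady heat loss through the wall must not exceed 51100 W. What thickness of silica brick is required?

Thermal resistances in series:
R_fireclay brick = L/(kA) = 0.22/(0.966×35.7) = 0.006379 K/W
R_outer film = 1/(h_o·A) = 1/(28×35.7) = 0.001 K/W
Sum of the known resistances R_other = 0.00738 K/W
Required total resistance R_tot = ΔT/Q_allow = 718/51100 = 0.01405 K/W
R_silica brick = R_tot − R_other = 0.006671 K/W
L = R·k·A = 0.006671×1.55×35.7

L ≈ 369 mm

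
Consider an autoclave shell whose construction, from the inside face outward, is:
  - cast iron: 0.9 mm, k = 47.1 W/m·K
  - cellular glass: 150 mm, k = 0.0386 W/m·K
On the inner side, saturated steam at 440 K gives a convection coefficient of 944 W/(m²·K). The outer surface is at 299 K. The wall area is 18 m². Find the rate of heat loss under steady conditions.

Q ≈ 653 W

Model the wall as resistances in series:
R_inner film = 1/(h_i·A) = 1/(944×18) = 5.885×10^-5 K/W
R_cast iron = L/(kA) = 0.0009/(47.1×18) = 1.062×10^-6 K/W
R_cellular glass = L/(kA) = 0.15/(0.0386×18) = 0.2159 K/W
R_total = 0.2159 K/W
Q = ΔT / R_total = 141 / 0.2159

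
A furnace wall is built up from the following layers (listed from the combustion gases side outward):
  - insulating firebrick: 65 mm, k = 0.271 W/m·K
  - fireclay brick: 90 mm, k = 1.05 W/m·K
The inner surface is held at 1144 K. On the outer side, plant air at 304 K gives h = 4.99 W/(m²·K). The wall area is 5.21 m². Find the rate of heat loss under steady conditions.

Treating each layer as a thermal resistance in series:
R_insulating firebrick = L/(kA) = 0.065/(0.271×5.21) = 0.04604 K/W
R_fireclay brick = L/(kA) = 0.09/(1.05×5.21) = 0.01645 K/W
R_outer film = 1/(h_o·A) = 1/(4.99×5.21) = 0.03846 K/W
R_total = 0.101 K/W
Q = ΔT / R_total = 840 / 0.101

Q ≈ 8320 W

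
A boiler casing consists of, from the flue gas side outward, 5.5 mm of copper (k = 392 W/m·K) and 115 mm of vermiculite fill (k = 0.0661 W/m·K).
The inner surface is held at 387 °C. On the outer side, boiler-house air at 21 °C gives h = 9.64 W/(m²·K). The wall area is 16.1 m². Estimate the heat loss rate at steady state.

Using the resistance-network approach (series):
R_copper = L/(kA) = 0.0055/(392×16.1) = 8.715×10^-7 K/W
R_vermiculite fill = L/(kA) = 0.115/(0.0661×16.1) = 0.1081 K/W
R_outer film = 1/(h_o·A) = 1/(9.64×16.1) = 0.006443 K/W
R_total = 0.1145 K/W
Q = ΔT / R_total = 366 / 0.1145

Q ≈ 3200 W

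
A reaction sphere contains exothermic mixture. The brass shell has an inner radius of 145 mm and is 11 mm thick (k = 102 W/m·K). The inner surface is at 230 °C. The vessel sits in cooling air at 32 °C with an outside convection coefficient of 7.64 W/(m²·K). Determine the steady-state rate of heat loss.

Spherical conduction: R = (1/r_in − 1/r_out)/(4πk) per layer; series-sum.
R_brass shell = (1/0.145 − 1/0.156)/(4π×102) = 3.794×10^-4 K/W
R_outer film = 1/(h·4πr_o²) = 1/(7.64×4π×0.156²) = 0.428 K/W
R_total = 0.4284 K/W
Q = ΔT/R_total = 198/0.4284

Q ≈ 462 W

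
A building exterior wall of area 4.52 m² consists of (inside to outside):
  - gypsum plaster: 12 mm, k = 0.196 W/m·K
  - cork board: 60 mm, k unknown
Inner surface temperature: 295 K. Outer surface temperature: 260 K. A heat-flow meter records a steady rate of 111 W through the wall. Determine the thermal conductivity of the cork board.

Using the resistance-network approach (series):
R_gypsum plaster = L/(kA) = 0.012/(0.196×4.52) = 0.01355 K/W
Sum of known resistances R_other = 0.01355 K/W
Total R = ΔT/Q = 35/111 = 0.3153 K/W
R_cork board = R_total − R_other = 0.3018 K/W
k = L/(R·A) = 0.06/(0.3018×4.52)

k ≈ 0.044 W/(m·K)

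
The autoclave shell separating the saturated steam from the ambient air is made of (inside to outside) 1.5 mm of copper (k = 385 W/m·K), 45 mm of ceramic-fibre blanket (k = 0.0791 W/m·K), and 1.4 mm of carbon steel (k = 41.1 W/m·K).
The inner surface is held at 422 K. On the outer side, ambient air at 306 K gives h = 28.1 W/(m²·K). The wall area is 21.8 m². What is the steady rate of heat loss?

Using the resistance-network approach (series):
R_copper = L/(kA) = 0.0015/(385×21.8) = 1.787×10^-7 K/W
R_ceramic-fibre blanket = L/(kA) = 0.045/(0.0791×21.8) = 0.0261 K/W
R_carbon steel = L/(kA) = 0.0014/(41.1×21.8) = 1.563×10^-6 K/W
R_outer film = 1/(h_o·A) = 1/(28.1×21.8) = 0.001632 K/W
R_total = 0.02773 K/W
Q = ΔT / R_total = 116 / 0.02773

Q ≈ 4180 W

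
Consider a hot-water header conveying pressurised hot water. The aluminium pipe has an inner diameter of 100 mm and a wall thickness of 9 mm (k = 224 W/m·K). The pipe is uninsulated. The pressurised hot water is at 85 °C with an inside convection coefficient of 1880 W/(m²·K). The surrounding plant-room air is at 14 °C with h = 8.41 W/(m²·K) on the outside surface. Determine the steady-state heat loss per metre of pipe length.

q′ ≈ 220 W/m

For a radial system each layer contributes R = ln(r_out/r_in)/(2πkL); films add R = 1/(hA).
R_inner film = 1/(h_i·2πr₁L) = 1/(1880×2π×0.05×1) = 0.001693 K/W
R_aluminium pipe wall = ln(59/50)/(2π×224×1) = 1.176×10^-4 K/W
R_outer film = 1/(h_o·2πr_oL) = 1/(8.41×2π×0.059×1) = 0.3208 K/W
R_total = 0.3226 K/W
Q = ΔT/R_total = 71/0.3226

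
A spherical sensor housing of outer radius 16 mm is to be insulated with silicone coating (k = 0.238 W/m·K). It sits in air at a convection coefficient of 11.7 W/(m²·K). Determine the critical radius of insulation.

For a sphere r_cr = 2k/h = 2×0.238/11.7
r_cr = 40.7 mm; since the bare radius (16 mm) is below r_cr, adding a thin layer of insulation will *increase* heat loss.

r_cr ≈ 40.7 mm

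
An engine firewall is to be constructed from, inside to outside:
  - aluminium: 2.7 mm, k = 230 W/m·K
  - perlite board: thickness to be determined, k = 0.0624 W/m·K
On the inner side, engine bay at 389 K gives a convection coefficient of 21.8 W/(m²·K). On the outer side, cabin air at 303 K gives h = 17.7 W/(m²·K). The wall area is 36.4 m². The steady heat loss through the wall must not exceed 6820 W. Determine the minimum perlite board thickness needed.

L ≈ 22.3 mm

Using the resistance-network approach (series):
R_inner film = 1/(h_i·A) = 1/(21.8×36.4) = 0.00126 K/W
R_aluminium = L/(kA) = 0.0027/(230×36.4) = 3.225×10^-7 K/W
R_outer film = 1/(h_o·A) = 1/(17.7×36.4) = 0.001552 K/W
Sum of the known resistances R_other = 0.002813 K/W
Required total resistance R_tot = ΔT/Q_allow = 86/6820 = 0.01261 K/W
R_perlite board = R_tot − R_other = 0.009797 K/W
L = R·k·A = 0.009797×0.0624×36.4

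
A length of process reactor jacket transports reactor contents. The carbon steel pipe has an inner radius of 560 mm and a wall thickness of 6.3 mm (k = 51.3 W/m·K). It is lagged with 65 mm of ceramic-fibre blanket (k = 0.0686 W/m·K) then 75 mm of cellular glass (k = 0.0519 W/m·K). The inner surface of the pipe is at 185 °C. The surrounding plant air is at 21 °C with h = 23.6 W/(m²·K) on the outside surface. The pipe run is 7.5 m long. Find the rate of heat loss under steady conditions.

Q ≈ 2030 W

Radial resistances (cylindrical: R_cond = ln(r_o/r_i)/(2πkL), R_conv = 1/(h·2πrL)):
R_carbon steel pipe wall = ln(566.3/560)/(2π×51.3×7.5) = 4.628×10^-6 K/W
R_ceramic-fibre blanket = ln(631.3/566.3)/(2π×0.0686×7.5) = 0.03361 K/W
R_cellular glass = ln(706.3/631.3)/(2π×0.0519×7.5) = 0.0459 K/W
R_outer film = 1/(h_o·2πr_oL) = 1/(23.6×2π×0.7063×7.5) = 0.001273 K/W
R_total = 0.08079 K/W
Q = ΔT/R_total = 164/0.08079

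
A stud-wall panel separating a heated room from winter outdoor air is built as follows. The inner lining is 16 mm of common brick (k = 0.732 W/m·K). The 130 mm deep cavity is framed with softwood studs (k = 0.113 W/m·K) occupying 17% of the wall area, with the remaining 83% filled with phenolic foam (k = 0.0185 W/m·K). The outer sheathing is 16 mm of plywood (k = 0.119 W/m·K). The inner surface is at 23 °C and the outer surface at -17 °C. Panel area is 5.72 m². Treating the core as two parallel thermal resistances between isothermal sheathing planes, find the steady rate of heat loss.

Sheathing layers in series; stud and cavity paths in parallel between them.
R_inner = 0.016/(0.732×5.72) = 0.003821 K/W
R_stud  = 0.13/(0.113×0.17×5.72) = 1.183 K/W
R_cav   = 0.13/(0.0185×0.83×5.72) = 1.48 K/W
1/R_core = 1/R_stud + 1/R_cav → R_core = 0.6575 K/W
R_outer = 0.016/(0.119×5.72) = 0.02351 K/W
R_total = 0.6848 K/W
Q = ΔT/R_total = 40/0.6848

Q ≈ 58.4 W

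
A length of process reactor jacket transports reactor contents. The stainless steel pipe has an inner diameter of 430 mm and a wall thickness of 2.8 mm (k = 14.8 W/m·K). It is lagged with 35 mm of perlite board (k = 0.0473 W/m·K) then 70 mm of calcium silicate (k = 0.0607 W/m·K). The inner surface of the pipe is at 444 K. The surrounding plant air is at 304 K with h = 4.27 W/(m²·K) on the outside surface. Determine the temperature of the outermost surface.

T ≈ 317 K

Radial resistances (cylindrical: R_cond = ln(r_o/r_i)/(2πkL), R_conv = 1/(h·2πrL)):
R_stainless steel pipe wall = ln(217.8/215)/(2π×14.8×1) = 1.391×10^-4 K/W
R_perlite board = ln(252.8/217.8)/(2π×0.0473×1) = 0.5014 K/W
R_calcium silicate = ln(322.8/252.8)/(2π×0.0607×1) = 0.6409 K/W
R_outer film = 1/(h_o·2πr_oL) = 1/(4.27×2π×0.3228×1) = 0.1155 K/W
R_total = 1.258 K/W
Q = ΔT/R_total = 140/1.258
Q = 111 W/m
T_interface = T_inner − Q·ΣR(inner→interface) = 444 − 111×1.142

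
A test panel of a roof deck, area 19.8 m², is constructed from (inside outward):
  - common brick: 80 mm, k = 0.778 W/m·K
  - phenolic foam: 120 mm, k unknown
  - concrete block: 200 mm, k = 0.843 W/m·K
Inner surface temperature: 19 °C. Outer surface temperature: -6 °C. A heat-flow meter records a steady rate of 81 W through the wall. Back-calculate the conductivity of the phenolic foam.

Treating each layer as a thermal resistance in series:
R_common brick = L/(kA) = 0.08/(0.778×19.8) = 0.005193 K/W
R_concrete block = L/(kA) = 0.2/(0.843×19.8) = 0.01198 K/W
Sum of known resistances R_other = 0.01718 K/W
Total R = ΔT/Q = 25/81 = 0.3086 K/W
R_phenolic foam = R_total − R_other = 0.2915 K/W
k = L/(R·A) = 0.12/(0.2915×19.8)

k ≈ 0.0208 W/(m·K)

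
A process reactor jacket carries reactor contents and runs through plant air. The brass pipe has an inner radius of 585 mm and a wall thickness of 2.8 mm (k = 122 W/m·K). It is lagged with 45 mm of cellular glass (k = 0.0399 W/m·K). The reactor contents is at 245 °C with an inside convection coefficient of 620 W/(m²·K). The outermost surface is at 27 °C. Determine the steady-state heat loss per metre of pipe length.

q′ ≈ 740 W/m

Per-layer cylindrical resistances, series-summed:
R_inner film = 1/(h_i·2πr₁L) = 1/(620×2π×0.585×1) = 4.388×10^-4 K/W
R_brass pipe wall = ln(587.8/585)/(2π×122×1) = 6.229×10^-6 K/W
R_cellular glass = ln(632.8/587.8)/(2π×0.0399×1) = 0.2942 K/W
R_total = 0.2947 K/W
Q = ΔT/R_total = 218/0.2947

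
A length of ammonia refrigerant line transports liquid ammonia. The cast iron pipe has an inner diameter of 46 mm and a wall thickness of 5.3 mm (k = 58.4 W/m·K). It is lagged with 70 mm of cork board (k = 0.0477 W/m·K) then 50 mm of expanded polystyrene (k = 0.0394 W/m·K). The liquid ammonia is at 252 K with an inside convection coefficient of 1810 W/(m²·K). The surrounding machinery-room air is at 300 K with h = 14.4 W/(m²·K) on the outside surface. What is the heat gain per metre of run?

For a radial system each layer contributes R = ln(r_out/r_in)/(2πkL); films add R = 1/(hA).
R_inner film = 1/(h_i·2πr₁L) = 1/(1810×2π×0.023×1) = 0.003823 K/W
R_cast iron pipe wall = ln(28.3/23)/(2π×58.4×1) = 5.651×10^-4 K/W
R_cork board = ln(98.3/28.3)/(2π×0.0477×1) = 4.155 K/W
R_expanded polystyrene = ln(148.3/98.3)/(2π×0.0394×1) = 1.661 K/W
R_outer film = 1/(h_o·2πr_oL) = 1/(14.4×2π×0.1483×1) = 0.07453 K/W
R_total = 5.895 K/W
Q = ΔT/R_total = 48/5.895

q′ ≈ 8.14 W/m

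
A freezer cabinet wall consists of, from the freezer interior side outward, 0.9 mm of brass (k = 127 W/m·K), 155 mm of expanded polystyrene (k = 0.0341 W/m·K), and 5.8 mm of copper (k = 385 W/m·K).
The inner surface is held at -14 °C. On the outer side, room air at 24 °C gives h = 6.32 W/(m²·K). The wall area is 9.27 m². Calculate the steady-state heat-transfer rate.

Q ≈ 74.9 W

Thermal resistances in series:
R_brass = L/(kA) = 0.0009/(127×9.27) = 7.645×10^-7 K/W
R_expanded polystyrene = L/(kA) = 0.155/(0.0341×9.27) = 0.4903 K/W
R_copper = L/(kA) = 0.0058/(385×9.27) = 1.625×10^-6 K/W
R_outer film = 1/(h_o·A) = 1/(6.32×9.27) = 0.01707 K/W
R_total = 0.5074 K/W
Q = ΔT / R_total = 38 / 0.5074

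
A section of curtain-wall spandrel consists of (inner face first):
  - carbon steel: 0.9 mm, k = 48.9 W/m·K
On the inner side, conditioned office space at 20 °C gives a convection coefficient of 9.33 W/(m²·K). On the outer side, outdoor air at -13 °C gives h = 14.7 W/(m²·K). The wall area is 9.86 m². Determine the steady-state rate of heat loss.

Q ≈ 1860 W

Series thermal resistances:
R_inner film = 1/(h_i·A) = 1/(9.33×9.86) = 0.01087 K/W
R_carbon steel = L/(kA) = 0.0009/(48.9×9.86) = 1.867×10^-6 K/W
R_outer film = 1/(h_o·A) = 1/(14.7×9.86) = 0.006899 K/W
R_total = 0.01777 K/W
Q = ΔT / R_total = 33 / 0.01777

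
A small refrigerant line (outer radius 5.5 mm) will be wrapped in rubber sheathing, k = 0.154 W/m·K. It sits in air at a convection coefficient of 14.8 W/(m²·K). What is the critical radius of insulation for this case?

For a cylinder r_cr = k/h = 0.154/14.8
r_cr = 10.4 mm; since the bare radius (5.5 mm) is below r_cr, adding a thin layer of insulation will *increase* heat loss.

r_cr ≈ 10.4 mm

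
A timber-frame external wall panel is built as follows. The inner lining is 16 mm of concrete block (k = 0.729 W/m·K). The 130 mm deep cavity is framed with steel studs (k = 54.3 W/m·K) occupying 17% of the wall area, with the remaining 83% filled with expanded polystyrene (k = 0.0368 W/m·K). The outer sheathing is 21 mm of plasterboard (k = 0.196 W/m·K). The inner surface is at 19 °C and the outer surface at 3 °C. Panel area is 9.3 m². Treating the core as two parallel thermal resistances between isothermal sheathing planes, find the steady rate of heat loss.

Sheathing layers in series; stud and cavity paths in parallel between them.
R_inner = 0.016/(0.729×9.3) = 0.00236 K/W
R_stud  = 0.13/(54.3×0.17×9.3) = 0.001514 K/W
R_cav   = 0.13/(0.0368×0.83×9.3) = 0.4577 K/W
1/R_core = 1/R_stud + 1/R_cav → R_core = 0.001509 K/W
R_outer = 0.021/(0.196×9.3) = 0.01152 K/W
R_total = 0.01539 K/W
Q = ΔT/R_total = 16/0.01539

Q ≈ 1040 W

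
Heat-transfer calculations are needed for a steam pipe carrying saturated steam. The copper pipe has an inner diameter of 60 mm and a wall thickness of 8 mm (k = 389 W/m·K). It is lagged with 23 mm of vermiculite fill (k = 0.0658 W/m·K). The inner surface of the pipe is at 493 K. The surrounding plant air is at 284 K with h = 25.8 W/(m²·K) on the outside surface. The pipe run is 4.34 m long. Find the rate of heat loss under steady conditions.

Q ≈ 728 W

Radial resistances (cylindrical: R_cond = ln(r_o/r_i)/(2πkL), R_conv = 1/(h·2πrL)):
R_copper pipe wall = ln(38/30)/(2π×389×4.34) = 2.228×10^-5 K/W
R_vermiculite fill = ln(61/38)/(2π×0.0658×4.34) = 0.2638 K/W
R_outer film = 1/(h_o·2πr_oL) = 1/(25.8×2π×0.061×4.34) = 0.0233 K/W
R_total = 0.2871 K/W
Q = ΔT/R_total = 209/0.2871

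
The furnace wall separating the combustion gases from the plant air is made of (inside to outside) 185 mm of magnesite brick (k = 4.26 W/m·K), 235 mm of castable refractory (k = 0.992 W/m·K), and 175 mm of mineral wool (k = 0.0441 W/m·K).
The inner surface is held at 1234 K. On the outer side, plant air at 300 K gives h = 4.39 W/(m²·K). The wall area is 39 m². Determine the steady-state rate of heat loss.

Model the wall as resistances in series:
R_magnesite brick = L/(kA) = 0.185/(4.26×39) = 0.001114 K/W
R_castable refractory = L/(kA) = 0.235/(0.992×39) = 0.006074 K/W
R_mineral wool = L/(kA) = 0.175/(0.0441×39) = 0.1018 K/W
R_outer film = 1/(h_o·A) = 1/(4.39×39) = 0.005841 K/W
R_total = 0.1148 K/W
Q = ΔT / R_total = 934 / 0.1148

Q ≈ 8140 W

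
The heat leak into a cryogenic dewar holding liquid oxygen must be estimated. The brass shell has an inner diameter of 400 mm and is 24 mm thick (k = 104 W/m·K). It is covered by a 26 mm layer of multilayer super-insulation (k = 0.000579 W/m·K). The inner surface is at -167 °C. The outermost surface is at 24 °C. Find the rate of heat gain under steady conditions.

Each spherical layer contributes R = (1/r_i − 1/r_o)/(4πk):
R_brass shell = (1/0.2 − 1/0.224)/(4π×104) = 4.099×10^-4 K/W
R_multilayer super-insulation = (1/0.224 − 1/0.25)/(4π×0.000579) = 63.81 K/W
R_total = 63.81 K/W
Q = ΔT/R_total = 191/63.81

Q ≈ 2.99 W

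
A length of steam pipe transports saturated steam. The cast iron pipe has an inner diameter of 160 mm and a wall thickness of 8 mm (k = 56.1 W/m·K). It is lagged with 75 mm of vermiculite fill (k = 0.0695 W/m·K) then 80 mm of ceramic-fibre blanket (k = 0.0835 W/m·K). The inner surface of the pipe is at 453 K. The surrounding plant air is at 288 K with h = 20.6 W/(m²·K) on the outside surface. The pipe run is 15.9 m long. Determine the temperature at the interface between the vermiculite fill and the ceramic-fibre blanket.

T ≈ 347 K

Cylindrical conduction, so R = ln(r₂/r₁)/(2πkL) per layer, in series:
R_cast iron pipe wall = ln(88/80)/(2π×56.1×15.9) = 1.701×10^-5 K/W
R_vermiculite fill = ln(163/88)/(2π×0.0695×15.9) = 0.08878 K/W
R_ceramic-fibre blanket = ln(243/163)/(2π×0.0835×15.9) = 0.04787 K/W
R_outer film = 1/(h_o·2πr_oL) = 1/(20.6×2π×0.243×15.9) = 0.002 K/W
R_total = 0.1387 K/W
Q = ΔT/R_total = 165/0.1387
Q = 1190 W
T_interface = T_inner − Q·ΣR(inner→interface) = 453 − 1190×0.0888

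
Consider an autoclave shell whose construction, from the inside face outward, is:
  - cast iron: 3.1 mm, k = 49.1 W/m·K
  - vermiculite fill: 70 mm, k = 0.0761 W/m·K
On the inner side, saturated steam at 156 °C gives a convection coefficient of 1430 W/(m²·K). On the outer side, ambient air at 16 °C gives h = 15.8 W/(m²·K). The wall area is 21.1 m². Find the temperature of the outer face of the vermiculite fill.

T ≈ 25 °C

Series thermal resistances:
R_inner film = 1/(h_i·A) = 1/(1430×21.1) = 3.314×10^-5 K/W
R_cast iron = L/(kA) = 0.0031/(49.1×21.1) = 2.992×10^-6 K/W
R_vermiculite fill = L/(kA) = 0.07/(0.0761×21.1) = 0.04359 K/W
R_outer film = 1/(h_o·A) = 1/(15.8×21.1) = 0.003 K/W
R_total = 0.04663 K/W;  Q = ΔT/R_total = 140/0.04663 = 3002 W
T_interface = T_inner − Q·ΣR(inner→interface) = 156 − 3000×0.04363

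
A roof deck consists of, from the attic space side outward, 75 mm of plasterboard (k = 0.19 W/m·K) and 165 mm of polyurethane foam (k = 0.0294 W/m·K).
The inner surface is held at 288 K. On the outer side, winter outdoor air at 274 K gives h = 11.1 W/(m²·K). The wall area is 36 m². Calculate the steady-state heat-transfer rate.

Q ≈ 82.7 W

Using the resistance-network approach (series):
R_plasterboard = L/(kA) = 0.075/(0.19×36) = 0.01096 K/W
R_polyurethane foam = L/(kA) = 0.165/(0.0294×36) = 0.1559 K/W
R_outer film = 1/(h_o·A) = 1/(11.1×36) = 0.002503 K/W
R_total = 0.1694 K/W
Q = ΔT / R_total = 14 / 0.1694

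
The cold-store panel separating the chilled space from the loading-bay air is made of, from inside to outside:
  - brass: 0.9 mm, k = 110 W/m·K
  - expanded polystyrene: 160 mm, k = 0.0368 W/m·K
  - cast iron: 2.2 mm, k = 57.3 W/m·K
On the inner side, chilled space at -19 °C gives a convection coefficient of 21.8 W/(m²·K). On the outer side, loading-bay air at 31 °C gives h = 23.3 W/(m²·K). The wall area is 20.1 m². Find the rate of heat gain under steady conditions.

Thermal resistances in series:
R_inner film = 1/(h_i·A) = 1/(21.8×20.1) = 0.002282 K/W
R_brass = L/(kA) = 0.0009/(110×20.1) = 4.071×10^-7 K/W
R_expanded polystyrene = L/(kA) = 0.16/(0.0368×20.1) = 0.2163 K/W
R_cast iron = L/(kA) = 0.0022/(57.3×20.1) = 1.91×10^-6 K/W
R_outer film = 1/(h_o·A) = 1/(23.3×20.1) = 0.002135 K/W
R_total = 0.2207 K/W
Q = ΔT / R_total = 50 / 0.2207

Q ≈ 227 W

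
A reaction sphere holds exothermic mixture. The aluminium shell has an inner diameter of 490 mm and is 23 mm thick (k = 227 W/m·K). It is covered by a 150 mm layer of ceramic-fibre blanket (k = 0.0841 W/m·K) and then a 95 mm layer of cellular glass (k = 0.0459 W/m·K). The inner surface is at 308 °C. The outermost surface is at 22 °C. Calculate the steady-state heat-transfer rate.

For a spherical shell R = (1/r₁ − 1/r₂)/(4πk); film R = 1/(h·4πr²). In series:
R_aluminium shell = (1/0.245 − 1/0.268)/(4π×227) = 1.228×10^-4 K/W
R_ceramic-fibre blanket = (1/0.268 − 1/0.418)/(4π×0.0841) = 1.267 K/W
R_cellular glass = (1/0.418 − 1/0.513)/(4π×0.0459) = 0.7681 K/W
R_total = 2.035 K/W
Q = ΔT/R_total = 286/2.035

Q ≈ 141 W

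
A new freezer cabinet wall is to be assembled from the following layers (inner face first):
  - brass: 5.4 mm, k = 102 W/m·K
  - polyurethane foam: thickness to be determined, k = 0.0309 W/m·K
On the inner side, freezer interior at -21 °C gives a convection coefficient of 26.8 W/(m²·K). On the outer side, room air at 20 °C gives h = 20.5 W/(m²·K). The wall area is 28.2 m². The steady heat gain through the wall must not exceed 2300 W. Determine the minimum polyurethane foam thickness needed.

L ≈ 12.9 mm

Thermal resistances in series:
R_inner film = 1/(h_i·A) = 1/(26.8×28.2) = 0.001323 K/W
R_brass = L/(kA) = 0.0054/(102×28.2) = 1.877×10^-6 K/W
R_outer film = 1/(h_o·A) = 1/(20.5×28.2) = 0.00173 K/W
Sum of the known resistances R_other = 0.003055 K/W
Required total resistance R_tot = ΔT/Q_allow = 41/2300 = 0.01783 K/W
R_polyurethane foam = R_tot − R_other = 0.01477 K/W
L = R·k·A = 0.01477×0.0309×28.2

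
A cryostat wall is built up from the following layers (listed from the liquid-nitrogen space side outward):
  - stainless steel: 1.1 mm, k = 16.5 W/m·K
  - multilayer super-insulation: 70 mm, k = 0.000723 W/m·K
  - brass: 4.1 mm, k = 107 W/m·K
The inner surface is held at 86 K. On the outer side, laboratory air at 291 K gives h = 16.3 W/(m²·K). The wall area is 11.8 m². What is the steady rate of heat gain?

Series thermal resistances:
R_stainless steel = L/(kA) = 0.0011/(16.5×11.8) = 5.65×10^-6 K/W
R_multilayer super-insulation = L/(kA) = 0.07/(0.000723×11.8) = 8.205 K/W
R_brass = L/(kA) = 0.0041/(107×11.8) = 3.247×10^-6 K/W
R_outer film = 1/(h_o·A) = 1/(16.3×11.8) = 0.005199 K/W
R_total = 8.21 K/W
Q = ΔT / R_total = 205 / 8.21

Q ≈ 25 W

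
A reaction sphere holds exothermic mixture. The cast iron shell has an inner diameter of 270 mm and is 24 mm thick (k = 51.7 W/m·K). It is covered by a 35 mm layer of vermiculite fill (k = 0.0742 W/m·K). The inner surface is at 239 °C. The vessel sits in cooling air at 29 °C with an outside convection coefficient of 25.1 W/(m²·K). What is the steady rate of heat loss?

Q ≈ 161 W

Each spherical layer contributes R = (1/r_i − 1/r_o)/(4πk):
R_cast iron shell = (1/0.135 − 1/0.159)/(4π×51.7) = 0.001721 K/W
R_vermiculite fill = (1/0.159 − 1/0.194)/(4π×0.0742) = 1.217 K/W
R_outer film = 1/(h·4πr_o²) = 1/(25.1×4π×0.194²) = 0.08424 K/W
R_total = 1.303 K/W
Q = ΔT/R_total = 210/1.303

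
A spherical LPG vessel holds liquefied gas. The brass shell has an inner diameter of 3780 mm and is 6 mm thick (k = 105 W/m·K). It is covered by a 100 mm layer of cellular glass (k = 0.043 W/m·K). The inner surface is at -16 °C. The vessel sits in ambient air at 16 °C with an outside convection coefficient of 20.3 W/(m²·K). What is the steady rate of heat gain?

Q ≈ 641 W

Each spherical layer contributes R = (1/r_i − 1/r_o)/(4πk):
R_brass shell = (1/1.89 − 1/1.896)/(4π×105) = 1.269×10^-6 K/W
R_cellular glass = (1/1.896 − 1/1.996)/(4π×0.043) = 0.0489 K/W
R_outer film = 1/(h·4πr_o²) = 1/(20.3×4π×1.996²) = 9.839×10^-4 K/W
R_total = 0.04989 K/W
Q = ΔT/R_total = 32/0.04989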